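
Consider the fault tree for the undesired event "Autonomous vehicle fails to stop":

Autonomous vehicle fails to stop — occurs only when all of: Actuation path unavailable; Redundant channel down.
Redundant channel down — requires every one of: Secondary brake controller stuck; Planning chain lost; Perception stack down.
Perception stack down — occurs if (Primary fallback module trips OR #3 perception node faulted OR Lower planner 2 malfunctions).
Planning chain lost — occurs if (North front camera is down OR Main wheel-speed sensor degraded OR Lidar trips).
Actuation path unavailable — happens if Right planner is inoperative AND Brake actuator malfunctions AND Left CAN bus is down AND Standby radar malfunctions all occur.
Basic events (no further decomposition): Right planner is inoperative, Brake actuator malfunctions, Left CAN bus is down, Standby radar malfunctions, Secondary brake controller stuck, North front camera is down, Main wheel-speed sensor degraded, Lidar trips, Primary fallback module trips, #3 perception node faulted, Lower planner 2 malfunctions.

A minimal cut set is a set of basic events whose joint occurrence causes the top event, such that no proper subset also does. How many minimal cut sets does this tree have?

9

Actuation path unavailable [AND]: one cut set from each child combined → 1 × 1 × 1 × 1 = 1 cut set(s).
Planning chain lost [OR]: union of children's cut sets → 3 cut set(s).
Perception stack down [OR]: union of children's cut sets → 3 cut set(s).
Redundant channel down [AND]: one cut set from each child combined → 1 × 3 × 3 = 9 cut set(s).
Autonomous vehicle fails to stop [AND]: one cut set from each child combined → 1 × 9 = 9 cut set(s).
Minimal cut sets: {Brake actuator malfunctions, Left CAN bus is down, North front camera is down, Primary fallback module trips, Right planner is inoperative, Secondary brake controller stuck, Standby radar malfunctions}; {#3 perception node faulted, Brake actuator malfunctions, Left CAN bus is down, North front camera is down, Right planner is inoperative, Secondary brake controller stuck, Standby radar malfunctions}; {Brake actuator malfunctions, Left CAN bus is down, Lower planner 2 malfunctions, North front camera is down, Right planner is inoperative, Secondary brake controller stuck, Standby radar malfunctions}; {Brake actuator malfunctions, Left CAN bus is down, Main wheel-speed sensor degraded, Primary fallback module trips, Right planner is inoperative, Secondary brake controller stuck, Standby radar malfunctions}; {#3 perception node faulted, Brake actuator malfunctions, Left CAN bus is down, Main wheel-speed sensor degraded, Right planner is inoperative, Secondary brake controller stuck, Standby radar malfunctions}; {Brake actuator malfunctions, Left CAN bus is down, Lower planner 2 malfunctions, Main wheel-speed sensor degraded, Right planner is inoperative, Secondary brake controller stuck, Standby radar malfunctions}; {Brake actuator malfunctions, Left CAN bus is down, Lidar trips, Primary fallback module trips, Right planner is inoperative, Secondary brake controller stuck, Standby radar malfunctions}; {#3 perception node faulted, Brake actuator malfunctions, Left CAN bus is down, Lidar trips, Right planner is inoperative, Secondary brake controller stuck, Standby radar malfunctions}; {Brake actuator malfunctions, Left CAN bus is down, Lidar trips, Lower planner 2 malfunctions, Right planner is inoperative, Secondary brake controller stuck, Standby radar malfunctions}.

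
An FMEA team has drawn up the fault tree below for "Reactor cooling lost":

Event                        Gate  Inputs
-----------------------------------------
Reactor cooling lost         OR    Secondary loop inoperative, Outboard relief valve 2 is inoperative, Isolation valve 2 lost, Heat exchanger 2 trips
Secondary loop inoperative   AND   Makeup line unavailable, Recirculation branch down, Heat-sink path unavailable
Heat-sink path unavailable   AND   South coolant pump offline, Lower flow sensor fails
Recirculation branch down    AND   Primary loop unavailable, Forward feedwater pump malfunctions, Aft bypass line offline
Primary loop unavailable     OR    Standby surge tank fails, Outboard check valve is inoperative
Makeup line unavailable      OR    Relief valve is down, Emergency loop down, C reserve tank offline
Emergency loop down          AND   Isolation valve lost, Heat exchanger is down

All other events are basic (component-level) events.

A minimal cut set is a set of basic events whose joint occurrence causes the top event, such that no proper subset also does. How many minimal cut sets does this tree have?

Emergency loop down [AND]: one cut set from each child combined → 1 × 1 = 1 cut set(s).
Makeup line unavailable [OR]: union of children's cut sets → 3 cut set(s).
Primary loop unavailable [OR]: union of children's cut sets → 2 cut set(s).
Recirculation branch down [AND]: one cut set from each child combined → 2 × 1 × 1 = 2 cut set(s).
Heat-sink path unavailable [AND]: one cut set from each child combined → 1 × 1 = 1 cut set(s).
Secondary loop inoperative [AND]: one cut set from each child combined → 3 × 2 × 1 = 6 cut set(s).
Reactor cooling lost [OR]: union of children's cut sets → 9 cut set(s).
Minimal cut sets: {Aft bypass line offline, Forward feedwater pump malfunctions, Lower flow sensor fails, Relief valve is down, South coolant pump offline, Standby surge tank fails}; {Aft bypass line offline, Forward feedwater pump malfunctions, Lower flow sensor fails, Outboard check valve is inoperative, Relief valve is down, South coolant pump offline}; {Aft bypass line offline, Forward feedwater pump malfunctions, Heat exchanger is down, Isolation valve lost, Lower flow sensor fails, South coolant pump offline, Standby surge tank fails}; {Aft bypass line offline, Forward feedwater pump malfunctions, Heat exchanger is down, Isolation valve lost, Lower flow sensor fails, Outboard check valve is inoperative, South coolant pump offline}; {Aft bypass line offline, C reserve tank offline, Forward feedwater pump malfunctions, Lower flow sensor fails, South coolant pump offline, Standby surge tank fails}; {Aft bypass line offline, C reserve tank offline, Forward feedwater pump malfunctions, Lower flow sensor fails, Outboard check valve is inoperative, South coolant pump offline}; {Outboard relief valve 2 is inoperative}; {Isolation valve 2 lost}; {Heat exchanger 2 trips}.

9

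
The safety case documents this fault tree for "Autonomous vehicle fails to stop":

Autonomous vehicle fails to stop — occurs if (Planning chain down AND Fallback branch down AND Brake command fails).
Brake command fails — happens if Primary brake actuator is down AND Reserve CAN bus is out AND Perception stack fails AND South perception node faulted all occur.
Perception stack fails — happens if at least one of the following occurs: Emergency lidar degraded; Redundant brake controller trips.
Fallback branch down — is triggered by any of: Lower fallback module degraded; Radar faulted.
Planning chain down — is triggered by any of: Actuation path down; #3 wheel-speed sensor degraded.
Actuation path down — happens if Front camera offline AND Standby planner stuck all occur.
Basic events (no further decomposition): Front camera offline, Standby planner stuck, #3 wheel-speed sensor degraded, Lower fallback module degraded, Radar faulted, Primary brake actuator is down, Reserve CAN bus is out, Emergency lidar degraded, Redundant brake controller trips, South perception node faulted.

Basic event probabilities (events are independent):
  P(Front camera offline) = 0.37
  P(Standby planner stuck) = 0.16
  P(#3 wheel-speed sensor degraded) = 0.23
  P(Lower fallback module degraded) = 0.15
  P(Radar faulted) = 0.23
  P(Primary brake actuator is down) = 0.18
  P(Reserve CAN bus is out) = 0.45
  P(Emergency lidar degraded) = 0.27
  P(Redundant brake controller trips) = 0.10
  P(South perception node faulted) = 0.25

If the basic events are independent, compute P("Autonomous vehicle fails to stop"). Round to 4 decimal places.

0.0007

P(Actuation path down) [AND] = 0.37 × 0.16 = 0.059200
P(Planning chain down) [OR] = 1 − (1−0.059200) × (1−0.23) = 0.275584
P(Fallback branch down) [OR] = 1 − (1−0.15) × (1−0.23) = 0.345500
P(Perception stack fails) [OR] = 1 − (1−0.27) × (1−0.10) = 0.343000
P(Brake command fails) [AND] = 0.18 × 0.45 × 0.343000 × 0.25 = 0.006946
P(Autonomous vehicle fails to stop) [AND] = 0.275584 × 0.345500 × 0.006946 = 0.000661
Rounded to 4 decimal places: P(Autonomous vehicle fails to stop) ≈ 0.0007.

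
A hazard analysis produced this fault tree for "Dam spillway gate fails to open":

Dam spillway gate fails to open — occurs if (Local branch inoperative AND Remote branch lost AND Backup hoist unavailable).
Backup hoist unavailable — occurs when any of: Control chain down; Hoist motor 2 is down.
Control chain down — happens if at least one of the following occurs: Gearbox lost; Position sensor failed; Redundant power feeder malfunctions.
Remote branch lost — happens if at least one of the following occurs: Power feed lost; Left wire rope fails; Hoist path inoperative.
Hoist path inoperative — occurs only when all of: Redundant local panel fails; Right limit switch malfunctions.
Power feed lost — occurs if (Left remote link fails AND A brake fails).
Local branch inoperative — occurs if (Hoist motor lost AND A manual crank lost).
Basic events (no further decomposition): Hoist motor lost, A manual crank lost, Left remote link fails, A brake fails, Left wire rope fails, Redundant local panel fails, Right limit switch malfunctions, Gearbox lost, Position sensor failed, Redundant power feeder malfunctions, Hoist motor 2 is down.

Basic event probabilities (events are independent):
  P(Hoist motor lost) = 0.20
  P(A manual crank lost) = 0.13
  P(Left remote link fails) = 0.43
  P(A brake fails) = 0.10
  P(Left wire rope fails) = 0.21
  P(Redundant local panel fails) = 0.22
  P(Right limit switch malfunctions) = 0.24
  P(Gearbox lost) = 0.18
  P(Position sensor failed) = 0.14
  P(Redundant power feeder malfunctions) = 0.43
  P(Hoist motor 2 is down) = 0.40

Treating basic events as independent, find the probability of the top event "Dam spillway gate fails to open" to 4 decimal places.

P(Local branch inoperative) [AND] = 0.20 × 0.13 = 0.026000
P(Power feed lost) [AND] = 0.43 × 0.10 = 0.043000
P(Hoist path inoperative) [AND] = 0.22 × 0.24 = 0.052800
P(Remote branch lost) [OR] = 1 − (1−0.043000) × (1−0.21) × (1−0.052800) = 0.283888
P(Control chain down) [OR] = 1 − (1−0.18) × (1−0.14) × (1−0.43) = 0.598036
P(Backup hoist unavailable) [OR] = 1 − (1−0.598036) × (1−0.40) = 0.758822
P(Dam spillway gate fails to open) [AND] = 0.026000 × 0.283888 × 0.758822 = 0.005601
Rounded to 4 decimal places: P(Dam spillway gate fails to open) ≈ 0.0056.

0.0056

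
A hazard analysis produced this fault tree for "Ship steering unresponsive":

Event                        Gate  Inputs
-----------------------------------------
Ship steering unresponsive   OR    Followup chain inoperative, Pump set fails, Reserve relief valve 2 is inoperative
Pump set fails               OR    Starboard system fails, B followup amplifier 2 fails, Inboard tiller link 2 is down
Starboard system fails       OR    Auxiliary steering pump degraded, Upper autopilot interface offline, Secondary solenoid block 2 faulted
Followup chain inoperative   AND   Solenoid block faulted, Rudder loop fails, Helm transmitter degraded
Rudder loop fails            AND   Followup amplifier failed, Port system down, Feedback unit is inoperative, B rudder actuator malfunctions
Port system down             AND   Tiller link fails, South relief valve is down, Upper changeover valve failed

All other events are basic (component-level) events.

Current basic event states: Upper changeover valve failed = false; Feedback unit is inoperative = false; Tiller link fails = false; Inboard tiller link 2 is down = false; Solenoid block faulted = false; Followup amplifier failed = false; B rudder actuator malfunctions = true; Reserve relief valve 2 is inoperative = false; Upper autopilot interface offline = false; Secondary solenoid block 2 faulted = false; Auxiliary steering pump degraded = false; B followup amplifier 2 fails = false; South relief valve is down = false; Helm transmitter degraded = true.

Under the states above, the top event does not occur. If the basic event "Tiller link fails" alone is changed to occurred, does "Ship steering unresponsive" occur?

Counterfactual: set "Tiller link fails" to occurred.
Port system down [AND]: Tiller link fails=occurs, South relief valve is down=not, Upper changeover valve failed=not → not all inputs occur → does not occur.
Rudder loop fails [AND]: Followup amplifier failed=not, Port system down=not, Feedback unit is inoperative=not, B rudder actuator malfunctions=occurs → not all inputs occur → does not occur.
Followup chain inoperative [AND]: Solenoid block faulted=not, Rudder loop fails=not, Helm transmitter degraded=occurs → not all inputs occur → does not occur.
Starboard system fails [OR]: Auxiliary steering pump degraded=not, Upper autopilot interface offline=not, Secondary solenoid block 2 faulted=not → no input occurs → does not occur.
Pump set fails [OR]: Starboard system fails=not, B followup amplifier 2 fails=not, Inboard tiller link 2 is down=not → no input occurs → does not occur.
Ship steering unresponsive [OR]: Followup chain inoperative=not, Pump set fails=not, Reserve relief valve 2 is inoperative=not → no input occurs → does not occur.

No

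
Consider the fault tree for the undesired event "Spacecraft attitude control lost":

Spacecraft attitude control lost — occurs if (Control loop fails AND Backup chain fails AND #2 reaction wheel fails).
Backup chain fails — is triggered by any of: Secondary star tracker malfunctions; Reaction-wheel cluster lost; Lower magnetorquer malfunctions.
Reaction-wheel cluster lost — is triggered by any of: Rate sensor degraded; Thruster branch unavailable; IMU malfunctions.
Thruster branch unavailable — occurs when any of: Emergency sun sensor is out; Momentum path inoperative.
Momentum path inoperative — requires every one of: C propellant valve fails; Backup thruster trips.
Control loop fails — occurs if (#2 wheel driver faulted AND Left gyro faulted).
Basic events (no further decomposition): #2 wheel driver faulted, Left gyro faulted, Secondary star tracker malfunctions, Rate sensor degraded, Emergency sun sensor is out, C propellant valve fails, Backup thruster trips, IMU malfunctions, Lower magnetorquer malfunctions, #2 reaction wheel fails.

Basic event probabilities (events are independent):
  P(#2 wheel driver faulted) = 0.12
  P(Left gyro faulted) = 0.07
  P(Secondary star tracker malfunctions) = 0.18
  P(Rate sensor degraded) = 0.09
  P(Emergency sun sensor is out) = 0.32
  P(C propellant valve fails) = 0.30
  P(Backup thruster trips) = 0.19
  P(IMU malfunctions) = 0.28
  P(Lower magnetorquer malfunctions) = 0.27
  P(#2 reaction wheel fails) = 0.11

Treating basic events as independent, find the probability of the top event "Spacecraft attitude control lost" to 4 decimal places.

P(Control loop fails) [AND] = 0.12 × 0.07 = 0.008400
P(Momentum path inoperative) [AND] = 0.30 × 0.19 = 0.057000
P(Thruster branch unavailable) [OR] = 1 − (1−0.32) × (1−0.057000) = 0.358760
P(Reaction-wheel cluster lost) [OR] = 1 − (1−0.09) × (1−0.358760) × (1−0.28) = 0.579860
P(Backup chain fails) [OR] = 1 − (1−0.18) × (1−0.579860) × (1−0.27) = 0.748504
P(Spacecraft attitude control lost) [AND] = 0.008400 × 0.748504 × 0.11 = 0.000692
Rounded to 4 decimal places: P(Spacecraft attitude control lost) ≈ 0.0007.

0.0007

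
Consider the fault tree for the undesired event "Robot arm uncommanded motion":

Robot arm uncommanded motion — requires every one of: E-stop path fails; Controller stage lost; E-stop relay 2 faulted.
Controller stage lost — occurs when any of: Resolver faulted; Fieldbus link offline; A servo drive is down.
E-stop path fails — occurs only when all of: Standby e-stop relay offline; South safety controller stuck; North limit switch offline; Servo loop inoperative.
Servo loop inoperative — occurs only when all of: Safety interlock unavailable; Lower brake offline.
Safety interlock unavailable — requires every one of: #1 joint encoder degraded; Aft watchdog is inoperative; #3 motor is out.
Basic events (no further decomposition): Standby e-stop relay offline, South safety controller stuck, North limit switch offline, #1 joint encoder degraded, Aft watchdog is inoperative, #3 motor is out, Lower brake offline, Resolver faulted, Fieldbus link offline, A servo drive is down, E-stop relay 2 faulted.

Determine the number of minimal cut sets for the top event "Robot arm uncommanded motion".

3

Safety interlock unavailable [AND]: one cut set from each child combined → 1 × 1 × 1 = 1 cut set(s).
Servo loop inoperative [AND]: one cut set from each child combined → 1 × 1 = 1 cut set(s).
E-stop path fails [AND]: one cut set from each child combined → 1 × 1 × 1 × 1 = 1 cut set(s).
Controller stage lost [OR]: union of children's cut sets → 3 cut set(s).
Robot arm uncommanded motion [AND]: one cut set from each child combined → 1 × 3 × 1 = 3 cut set(s).
Minimal cut sets: {#1 joint encoder degraded, #3 motor is out, Aft watchdog is inoperative, E-stop relay 2 faulted, Lower brake offline, North limit switch offline, Resolver faulted, South safety controller stuck, Standby e-stop relay offline}; {#1 joint encoder degraded, #3 motor is out, Aft watchdog is inoperative, E-stop relay 2 faulted, Fieldbus link offline, Lower brake offline, North limit switch offline, South safety controller stuck, Standby e-stop relay offline}; {#1 joint encoder degraded, #3 motor is out, A servo drive is down, Aft watchdog is inoperative, E-stop relay 2 faulted, Lower brake offline, North limit switch offline, South safety controller stuck, Standby e-stop relay offline}.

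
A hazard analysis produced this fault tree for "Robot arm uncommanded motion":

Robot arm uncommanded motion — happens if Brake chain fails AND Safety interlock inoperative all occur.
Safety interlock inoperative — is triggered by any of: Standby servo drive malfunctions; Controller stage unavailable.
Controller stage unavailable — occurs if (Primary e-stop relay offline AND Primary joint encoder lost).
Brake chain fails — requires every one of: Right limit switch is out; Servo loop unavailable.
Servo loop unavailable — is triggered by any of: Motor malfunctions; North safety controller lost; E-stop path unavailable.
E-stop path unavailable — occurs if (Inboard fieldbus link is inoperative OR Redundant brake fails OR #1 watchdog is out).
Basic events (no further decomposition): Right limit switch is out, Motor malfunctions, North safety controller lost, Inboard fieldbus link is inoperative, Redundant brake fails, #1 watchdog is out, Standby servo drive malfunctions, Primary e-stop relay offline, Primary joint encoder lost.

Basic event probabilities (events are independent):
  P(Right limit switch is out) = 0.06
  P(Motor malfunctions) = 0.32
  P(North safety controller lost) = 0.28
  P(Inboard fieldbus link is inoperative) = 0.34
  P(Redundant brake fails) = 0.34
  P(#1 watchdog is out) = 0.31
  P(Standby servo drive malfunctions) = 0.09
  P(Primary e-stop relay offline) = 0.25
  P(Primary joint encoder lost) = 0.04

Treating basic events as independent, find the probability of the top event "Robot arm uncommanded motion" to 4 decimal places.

0.0051

P(E-stop path unavailable) [OR] = 1 − (1−0.34) × (1−0.34) × (1−0.31) = 0.699436
P(Servo loop unavailable) [OR] = 1 − (1−0.32) × (1−0.28) × (1−0.699436) = 0.852844
P(Brake chain fails) [AND] = 0.06 × 0.852844 = 0.051171
P(Controller stage unavailable) [AND] = 0.25 × 0.04 = 0.010000
P(Safety interlock inoperative) [OR] = 1 − (1−0.09) × (1−0.010000) = 0.099100
P(Robot arm uncommanded motion) [AND] = 0.051171 × 0.099100 = 0.005071
Rounded to 4 decimal places: P(Robot arm uncommanded motion) ≈ 0.0051.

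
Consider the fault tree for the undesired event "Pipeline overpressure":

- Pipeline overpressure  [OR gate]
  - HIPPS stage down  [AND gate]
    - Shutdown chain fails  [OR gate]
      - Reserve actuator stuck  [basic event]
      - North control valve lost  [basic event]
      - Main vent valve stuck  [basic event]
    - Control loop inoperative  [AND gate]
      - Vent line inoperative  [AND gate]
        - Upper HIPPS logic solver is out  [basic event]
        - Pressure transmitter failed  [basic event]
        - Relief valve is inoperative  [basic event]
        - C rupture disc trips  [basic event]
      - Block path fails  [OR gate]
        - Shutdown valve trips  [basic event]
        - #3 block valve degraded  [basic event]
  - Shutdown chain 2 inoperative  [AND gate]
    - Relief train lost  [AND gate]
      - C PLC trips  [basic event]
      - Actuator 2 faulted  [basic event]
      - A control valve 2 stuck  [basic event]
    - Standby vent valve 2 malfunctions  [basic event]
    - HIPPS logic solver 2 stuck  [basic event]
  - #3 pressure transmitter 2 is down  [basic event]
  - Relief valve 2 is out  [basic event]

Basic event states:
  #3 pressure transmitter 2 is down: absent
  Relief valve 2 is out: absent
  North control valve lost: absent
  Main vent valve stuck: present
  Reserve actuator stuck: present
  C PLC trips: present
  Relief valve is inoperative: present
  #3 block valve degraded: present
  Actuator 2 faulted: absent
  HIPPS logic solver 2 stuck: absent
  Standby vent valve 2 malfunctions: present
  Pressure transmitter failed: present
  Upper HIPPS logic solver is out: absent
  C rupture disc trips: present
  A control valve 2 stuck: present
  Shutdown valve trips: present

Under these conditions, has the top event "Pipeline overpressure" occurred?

No

Shutdown chain fails [OR]: Reserve actuator stuck=occurs, North control valve lost=not, Main vent valve stuck=occurs → at least one input occurs → occurs.
Vent line inoperative [AND]: Upper HIPPS logic solver is out=not, Pressure transmitter failed=occurs, Relief valve is inoperative=occurs, C rupture disc trips=occurs → not all inputs occur → does not occur.
Block path fails [OR]: Shutdown valve trips=occurs, #3 block valve degraded=occurs → at least one input occurs → occurs.
Control loop inoperative [AND]: Vent line inoperative=not, Block path fails=occurs → not all inputs occur → does not occur.
HIPPS stage down [AND]: Shutdown chain fails=occurs, Control loop inoperative=not → not all inputs occur → does not occur.
Relief train lost [AND]: C PLC trips=occurs, Actuator 2 faulted=not, A control valve 2 stuck=occurs → not all inputs occur → does not occur.
Shutdown chain 2 inoperative [AND]: Relief train lost=not, Standby vent valve 2 malfunctions=occurs, HIPPS logic solver 2 stuck=not → not all inputs occur → does not occur.
Pipeline overpressure [OR]: HIPPS stage down=not, Shutdown chain 2 inoperative=not, #3 pressure transmitter 2 is down=not, Relief valve 2 is out=not → no input occurs → does not occur.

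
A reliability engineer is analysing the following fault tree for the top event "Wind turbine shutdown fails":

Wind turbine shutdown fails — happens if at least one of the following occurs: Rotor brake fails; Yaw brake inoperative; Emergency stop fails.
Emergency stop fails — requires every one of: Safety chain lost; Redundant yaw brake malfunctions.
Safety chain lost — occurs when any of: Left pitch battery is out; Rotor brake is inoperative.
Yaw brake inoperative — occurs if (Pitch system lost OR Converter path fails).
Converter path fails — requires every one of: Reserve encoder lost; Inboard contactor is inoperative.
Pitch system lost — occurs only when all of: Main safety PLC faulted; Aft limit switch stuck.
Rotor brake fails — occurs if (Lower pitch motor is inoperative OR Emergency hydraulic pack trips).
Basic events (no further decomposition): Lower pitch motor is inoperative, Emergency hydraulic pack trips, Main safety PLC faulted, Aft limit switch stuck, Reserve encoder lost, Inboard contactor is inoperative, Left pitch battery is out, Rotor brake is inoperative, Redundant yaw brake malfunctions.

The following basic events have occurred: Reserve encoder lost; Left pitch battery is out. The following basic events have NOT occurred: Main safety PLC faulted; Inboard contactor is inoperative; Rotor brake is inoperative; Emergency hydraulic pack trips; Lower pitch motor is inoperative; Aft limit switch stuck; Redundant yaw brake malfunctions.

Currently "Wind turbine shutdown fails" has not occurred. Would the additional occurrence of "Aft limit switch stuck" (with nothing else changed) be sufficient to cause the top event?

Counterfactual: set "Aft limit switch stuck" to occurred.
Rotor brake fails [OR]: Lower pitch motor is inoperative=not, Emergency hydraulic pack trips=not → no input occurs → does not occur.
Pitch system lost [AND]: Main safety PLC faulted=not, Aft limit switch stuck=occurs → not all inputs occur → does not occur.
Converter path fails [AND]: Reserve encoder lost=occurs, Inboard contactor is inoperative=not → not all inputs occur → does not occur.
Yaw brake inoperative [OR]: Pitch system lost=not, Converter path fails=not → no input occurs → does not occur.
Safety chain lost [OR]: Left pitch battery is out=occurs, Rotor brake is inoperative=not → at least one input occurs → occurs.
Emergency stop fails [AND]: Safety chain lost=occurs, Redundant yaw brake malfunctions=not → not all inputs occur → does not occur.
Wind turbine shutdown fails [OR]: Rotor brake fails=not, Yaw brake inoperative=not, Emergency stop fails=not → no input occurs → does not occur.

No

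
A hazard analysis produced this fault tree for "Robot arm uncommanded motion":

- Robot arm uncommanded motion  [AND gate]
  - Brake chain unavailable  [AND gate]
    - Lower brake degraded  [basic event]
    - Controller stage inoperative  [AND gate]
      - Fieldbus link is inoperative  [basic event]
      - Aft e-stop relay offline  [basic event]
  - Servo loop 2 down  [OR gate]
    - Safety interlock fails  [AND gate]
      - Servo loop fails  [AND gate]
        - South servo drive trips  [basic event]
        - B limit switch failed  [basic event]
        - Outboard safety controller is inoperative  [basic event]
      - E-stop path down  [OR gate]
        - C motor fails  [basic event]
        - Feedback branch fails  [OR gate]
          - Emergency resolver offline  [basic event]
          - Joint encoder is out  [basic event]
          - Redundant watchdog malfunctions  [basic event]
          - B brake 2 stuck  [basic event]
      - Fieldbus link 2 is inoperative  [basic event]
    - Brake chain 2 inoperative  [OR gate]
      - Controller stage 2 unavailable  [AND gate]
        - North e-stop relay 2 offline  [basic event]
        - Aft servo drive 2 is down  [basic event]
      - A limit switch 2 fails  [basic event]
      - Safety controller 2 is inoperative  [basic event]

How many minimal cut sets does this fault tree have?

8

Controller stage inoperative [AND]: one cut set from each child combined → 1 × 1 = 1 cut set(s).
Brake chain unavailable [AND]: one cut set from each child combined → 1 × 1 = 1 cut set(s).
Servo loop fails [AND]: one cut set from each child combined → 1 × 1 × 1 = 1 cut set(s).
Feedback branch fails [OR]: union of children's cut sets → 4 cut set(s).
E-stop path down [OR]: union of children's cut sets → 5 cut set(s).
Safety interlock fails [AND]: one cut set from each child combined → 1 × 5 × 1 = 5 cut set(s).
Controller stage 2 unavailable [AND]: one cut set from each child combined → 1 × 1 = 1 cut set(s).
Brake chain 2 inoperative [OR]: union of children's cut sets → 3 cut set(s).
Servo loop 2 down [OR]: union of children's cut sets → 8 cut set(s).
Robot arm uncommanded motion [AND]: one cut set from each child combined → 1 × 8 = 8 cut set(s).
Minimal cut sets: {Aft e-stop relay offline, B limit switch failed, C motor fails, Fieldbus link 2 is inoperative, Fieldbus link is inoperative, Lower brake degraded, Outboard safety controller is inoperative, South servo drive trips}; {Aft e-stop relay offline, B limit switch failed, Emergency resolver offline, Fieldbus link 2 is inoperative, Fieldbus link is inoperative, Lower brake degraded, Outboard safety controller is inoperative, South servo drive trips}; {Aft e-stop relay offline, B limit switch failed, Fieldbus link 2 is inoperative, Fieldbus link is inoperative, Joint encoder is out, Lower brake degraded, Outboard safety controller is inoperative, South servo drive trips}; {Aft e-stop relay offline, B limit switch failed, Fieldbus link 2 is inoperative, Fieldbus link is inoperative, Lower brake degraded, Outboard safety controller is inoperative, Redundant watchdog malfunctions, South servo drive trips}; {Aft e-stop relay offline, B brake 2 stuck, B limit switch failed, Fieldbus link 2 is inoperative, Fieldbus link is inoperative, Lower brake degraded, Outboard safety controller is inoperative, South servo drive trips}; {Aft e-stop relay offline, Aft servo drive 2 is down, Fieldbus link is inoperative, Lower brake degraded, North e-stop relay 2 offline}; {A limit switch 2 fails, Aft e-stop relay offline, Fieldbus link is inoperative, Lower brake degraded}; {Aft e-stop relay offline, Fieldbus link is inoperative, Lower brake degraded, Safety controller 2 is inoperative}.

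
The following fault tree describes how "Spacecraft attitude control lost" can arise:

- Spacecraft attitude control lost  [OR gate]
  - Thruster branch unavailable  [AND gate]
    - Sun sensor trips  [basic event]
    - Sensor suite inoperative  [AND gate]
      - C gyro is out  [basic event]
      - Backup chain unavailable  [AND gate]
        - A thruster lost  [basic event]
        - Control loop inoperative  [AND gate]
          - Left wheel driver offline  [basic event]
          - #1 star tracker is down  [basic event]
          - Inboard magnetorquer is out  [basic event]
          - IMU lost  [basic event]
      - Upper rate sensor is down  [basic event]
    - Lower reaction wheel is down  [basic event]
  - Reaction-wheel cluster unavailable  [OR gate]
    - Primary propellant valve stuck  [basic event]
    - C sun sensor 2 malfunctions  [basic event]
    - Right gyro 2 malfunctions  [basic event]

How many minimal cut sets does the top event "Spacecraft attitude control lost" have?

4

Control loop inoperative [AND]: one cut set from each child combined → 1 × 1 × 1 × 1 = 1 cut set(s).
Backup chain unavailable [AND]: one cut set from each child combined → 1 × 1 = 1 cut set(s).
Sensor suite inoperative [AND]: one cut set from each child combined → 1 × 1 × 1 = 1 cut set(s).
Thruster branch unavailable [AND]: one cut set from each child combined → 1 × 1 × 1 = 1 cut set(s).
Reaction-wheel cluster unavailable [OR]: union of children's cut sets → 3 cut set(s).
Spacecraft attitude control lost [OR]: union of children's cut sets → 4 cut set(s).
Minimal cut sets: {#1 star tracker is down, A thruster lost, C gyro is out, IMU lost, Inboard magnetorquer is out, Left wheel driver offline, Lower reaction wheel is down, Sun sensor trips, Upper rate sensor is down}; {Primary propellant valve stuck}; {C sun sensor 2 malfunctions}; {Right gyro 2 malfunctions}.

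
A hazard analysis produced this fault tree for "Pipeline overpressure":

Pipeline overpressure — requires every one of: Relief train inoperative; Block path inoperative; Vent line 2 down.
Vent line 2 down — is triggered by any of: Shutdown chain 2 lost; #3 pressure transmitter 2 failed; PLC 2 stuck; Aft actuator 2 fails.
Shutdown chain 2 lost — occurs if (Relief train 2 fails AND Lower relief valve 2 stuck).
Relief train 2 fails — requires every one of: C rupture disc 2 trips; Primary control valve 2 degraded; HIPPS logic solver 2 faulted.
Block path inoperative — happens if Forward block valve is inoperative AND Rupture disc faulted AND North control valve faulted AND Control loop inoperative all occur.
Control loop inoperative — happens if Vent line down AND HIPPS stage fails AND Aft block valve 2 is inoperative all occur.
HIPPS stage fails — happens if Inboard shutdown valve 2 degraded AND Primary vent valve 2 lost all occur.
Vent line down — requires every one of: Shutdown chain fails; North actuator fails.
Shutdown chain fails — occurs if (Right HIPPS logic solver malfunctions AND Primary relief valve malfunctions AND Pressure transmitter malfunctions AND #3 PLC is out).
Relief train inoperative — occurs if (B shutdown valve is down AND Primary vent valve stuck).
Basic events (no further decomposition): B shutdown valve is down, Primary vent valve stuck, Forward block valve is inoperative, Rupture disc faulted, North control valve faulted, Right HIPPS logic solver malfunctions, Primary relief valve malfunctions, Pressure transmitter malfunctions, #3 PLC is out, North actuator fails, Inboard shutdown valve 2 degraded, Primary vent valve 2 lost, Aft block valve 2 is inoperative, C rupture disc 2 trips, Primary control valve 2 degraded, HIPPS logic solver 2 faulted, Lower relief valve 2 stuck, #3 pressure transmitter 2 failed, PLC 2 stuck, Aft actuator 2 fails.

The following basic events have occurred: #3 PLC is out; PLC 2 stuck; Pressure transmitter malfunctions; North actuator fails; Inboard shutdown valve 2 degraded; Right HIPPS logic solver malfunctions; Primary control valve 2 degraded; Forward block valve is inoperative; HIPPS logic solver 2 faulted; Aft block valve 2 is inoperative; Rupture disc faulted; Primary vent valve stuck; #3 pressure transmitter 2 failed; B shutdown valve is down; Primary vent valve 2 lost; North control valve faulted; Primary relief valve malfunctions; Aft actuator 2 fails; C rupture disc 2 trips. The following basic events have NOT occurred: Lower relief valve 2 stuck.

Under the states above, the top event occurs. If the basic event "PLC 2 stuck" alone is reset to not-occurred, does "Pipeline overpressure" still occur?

Counterfactual: set "PLC 2 stuck" to not occurred.
Relief train inoperative [AND]: B shutdown valve is down=occurs, Primary vent valve stuck=occurs → all inputs occur → occurs.
Shutdown chain fails [AND]: Right HIPPS logic solver malfunctions=occurs, Primary relief valve malfunctions=occurs, Pressure transmitter malfunctions=occurs, #3 PLC is out=occurs → all inputs occur → occurs.
Vent line down [AND]: Shutdown chain fails=occurs, North actuator fails=occurs → all inputs occur → occurs.
HIPPS stage fails [AND]: Inboard shutdown valve 2 degraded=occurs, Primary vent valve 2 lost=occurs → all inputs occur → occurs.
Control loop inoperative [AND]: Vent line down=occurs, HIPPS stage fails=occurs, Aft block valve 2 is inoperative=occurs → all inputs occur → occurs.
Block path inoperative [AND]: Forward block valve is inoperative=occurs, Rupture disc faulted=occurs, North control valve faulted=occurs, Control loop inoperative=occurs → all inputs occur → occurs.
Relief train 2 fails [AND]: C rupture disc 2 trips=occurs, Primary control valve 2 degraded=occurs, HIPPS logic solver 2 faulted=occurs → all inputs occur → occurs.
Shutdown chain 2 lost [AND]: Relief train 2 fails=occurs, Lower relief valve 2 stuck=not → not all inputs occur → does not occur.
Vent line 2 down [OR]: Shutdown chain 2 lost=not, #3 pressure transmitter 2 failed=occurs, PLC 2 stuck=not, Aft actuator 2 fails=occurs → at least one input occurs → occurs.
Pipeline overpressure [AND]: Relief train inoperative=occurs, Block path inoperative=occurs, Vent line 2 down=occurs → all inputs occur → occurs.

Yes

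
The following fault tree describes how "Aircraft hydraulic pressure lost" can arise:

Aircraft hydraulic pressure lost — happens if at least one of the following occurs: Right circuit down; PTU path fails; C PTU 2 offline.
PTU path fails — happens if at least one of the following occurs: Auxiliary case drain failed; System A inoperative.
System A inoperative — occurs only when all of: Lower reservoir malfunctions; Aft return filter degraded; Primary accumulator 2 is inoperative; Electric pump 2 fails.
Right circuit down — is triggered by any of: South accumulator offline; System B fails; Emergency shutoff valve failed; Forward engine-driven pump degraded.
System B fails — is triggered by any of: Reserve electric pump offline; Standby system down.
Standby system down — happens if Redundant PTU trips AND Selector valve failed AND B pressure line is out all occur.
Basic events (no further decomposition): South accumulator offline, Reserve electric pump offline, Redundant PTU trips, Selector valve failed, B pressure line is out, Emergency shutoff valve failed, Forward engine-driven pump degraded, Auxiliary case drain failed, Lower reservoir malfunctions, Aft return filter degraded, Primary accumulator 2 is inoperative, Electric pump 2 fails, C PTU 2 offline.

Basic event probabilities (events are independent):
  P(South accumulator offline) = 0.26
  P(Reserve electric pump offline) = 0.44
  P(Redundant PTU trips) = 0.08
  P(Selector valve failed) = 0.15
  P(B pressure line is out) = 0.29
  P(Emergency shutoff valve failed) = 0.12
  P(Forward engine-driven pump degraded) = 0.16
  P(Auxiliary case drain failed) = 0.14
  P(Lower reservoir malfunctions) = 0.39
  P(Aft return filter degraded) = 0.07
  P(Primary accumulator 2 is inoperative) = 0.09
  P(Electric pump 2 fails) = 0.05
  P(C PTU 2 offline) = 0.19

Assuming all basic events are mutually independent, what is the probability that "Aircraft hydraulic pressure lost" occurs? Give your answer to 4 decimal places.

P(Standby system down) [AND] = 0.08 × 0.15 × 0.29 = 0.003480
P(System B fails) [OR] = 1 − (1−0.44) × (1−0.003480) = 0.441949
P(Right circuit down) [OR] = 1 − (1−0.26) × (1−0.441949) × (1−0.12) × (1−0.16) = 0.694742
P(System A inoperative) [AND] = 0.39 × 0.07 × 0.09 × 0.05 = 0.000123
P(PTU path fails) [OR] = 1 − (1−0.14) × (1−0.000123) = 0.140106
P(Aircraft hydraulic pressure lost) [OR] = 1 − (1−0.694742) × (1−0.140106) × (1−0.19) = 0.787383
Rounded to 4 decimal places: P(Aircraft hydraulic pressure lost) ≈ 0.7874.

0.7874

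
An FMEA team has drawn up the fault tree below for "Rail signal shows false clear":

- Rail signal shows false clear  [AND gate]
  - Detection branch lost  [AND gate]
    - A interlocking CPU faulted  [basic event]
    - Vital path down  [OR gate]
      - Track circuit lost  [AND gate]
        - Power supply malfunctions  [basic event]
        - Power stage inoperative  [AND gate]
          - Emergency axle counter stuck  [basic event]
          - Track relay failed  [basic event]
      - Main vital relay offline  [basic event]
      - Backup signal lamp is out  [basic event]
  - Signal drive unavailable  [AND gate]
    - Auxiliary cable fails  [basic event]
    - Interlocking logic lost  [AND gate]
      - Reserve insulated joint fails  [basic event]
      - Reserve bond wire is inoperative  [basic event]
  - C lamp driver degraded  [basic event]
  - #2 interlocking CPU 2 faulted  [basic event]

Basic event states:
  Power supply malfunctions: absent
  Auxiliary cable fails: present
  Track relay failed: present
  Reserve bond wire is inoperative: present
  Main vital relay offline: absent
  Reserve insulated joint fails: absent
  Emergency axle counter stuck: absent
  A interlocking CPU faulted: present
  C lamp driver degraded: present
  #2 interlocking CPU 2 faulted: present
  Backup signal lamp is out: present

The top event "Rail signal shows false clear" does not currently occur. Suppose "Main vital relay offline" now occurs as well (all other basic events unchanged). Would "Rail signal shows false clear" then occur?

Counterfactual: set "Main vital relay offline" to occurred.
Power stage inoperative [AND]: Emergency axle counter stuck=not, Track relay failed=occurs → not all inputs occur → does not occur.
Track circuit lost [AND]: Power supply malfunctions=not, Power stage inoperative=not → not all inputs occur → does not occur.
Vital path down [OR]: Track circuit lost=not, Main vital relay offline=occurs, Backup signal lamp is out=occurs → at least one input occurs → occurs.
Detection branch lost [AND]: A interlocking CPU faulted=occurs, Vital path down=occurs → all inputs occur → occurs.
Interlocking logic lost [AND]: Reserve insulated joint fails=not, Reserve bond wire is inoperative=occurs → not all inputs occur → does not occur.
Signal drive unavailable [AND]: Auxiliary cable fails=occurs, Interlocking logic lost=not → not all inputs occur → does not occur.
Rail signal shows false clear [AND]: Detection branch lost=occurs, Signal drive unavailable=not, C lamp driver degraded=occurs, #2 interlocking CPU 2 faulted=occurs → not all inputs occur → does not occur.

No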